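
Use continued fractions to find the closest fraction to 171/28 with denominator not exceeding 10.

55/9

Expand x = 171/28 as a continued fraction with the Euclidean algorithm:
  171 = 6*28 + 3, so a_0 = 6.
  28 = 9*3 + 1, so a_1 = 9.
  3 = 3*1 + 0, so a_2 = 3.
so x = [6; 9, 3].
Convergents (p_i = a_i*p_{i-1} + p_{i-2}, q_i = a_i*q_{i-1} + q_{i-2} with p_{-2}=0, p_{-1}=1, q_{-2}=1, q_{-1}=0), until the denominator exceeds 10:
  i=0: a_0=6, p_0 = 6*1 + 0 = 6, q_0 = 6*0 + 1 = 1.
  i=1: a_1=9, p_1 = 9*6 + 1 = 55, q_1 = 9*1 + 0 = 9.
  i=2: a_2=3, p_2 = 3*55 + 6 = 171, q_2 = 3*9 + 1 = 28.
q_2 = 28 > 10, so the last convergent with denominator <= 10 is p_1/q_1 = 55/9.
The closest fraction with denominator <= 10 is either p_1/q_1 or the intermediate fraction (k*p_1 + p_0)/(k*q_1 + q_0) with the largest k >= 1 whose denominator stays <= 10; these approach x as k grows, and every other convergent or intermediate fraction in range is farther away.
Largest k: floor((10 - q_0)/q_1) = floor((10 - 1)/9) = 1.
That gives (1*55 + 6)/(1*9 + 1) = 61/10.
Compare the errors: |x - 55/9| = |171*9 - 55*28|/(28*9) = 1/252, and |x - 61/10| = |171*10 - 61*28|/(28*10) = 2/280.
Cross-multiplying, 1*280 = 280 < 504 = 2*252, so 1/252 is smaller: the convergent 55/9 is closer to x than 61/10.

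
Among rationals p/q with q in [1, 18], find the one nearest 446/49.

Expand x = 446/49 as a continued fraction with the Euclidean algorithm:
  446 = 9*49 + 5, so a_0 = 9.
  49 = 9*5 + 4, so a_1 = 9.
  5 = 1*4 + 1, so a_2 = 1.
  4 = 4*1 + 0, so a_3 = 4.
so x = [9; 9, 1, 4].
Convergents (p_i = a_i*p_{i-1} + p_{i-2}, q_i = a_i*q_{i-1} + q_{i-2} with p_{-2}=0, p_{-1}=1, q_{-2}=1, q_{-1}=0), until the denominator exceeds 18:
  i=0: a_0=9, p_0 = 9*1 + 0 = 9, q_0 = 9*0 + 1 = 1.
  i=1: a_1=9, p_1 = 9*9 + 1 = 82, q_1 = 9*1 + 0 = 9.
  i=2: a_2=1, p_2 = 1*82 + 9 = 91, q_2 = 1*9 + 1 = 10.
  i=3: a_3=4, p_3 = 4*91 + 82 = 446, q_3 = 4*10 + 9 = 49.
q_3 = 49 > 18, so the last convergent with denominator <= 18 is p_2/q_2 = 91/10.
The closest fraction with denominator <= 18 is either p_2/q_2 or the intermediate fraction (k*p_2 + p_1)/(k*q_2 + q_1) with the largest k >= 1 whose denominator stays <= 18; these approach x as k grows, and every other convergent or intermediate fraction in range is farther away.
Largest k: floor((18 - q_1)/q_2) = floor((18 - 9)/10) = 0.
Since k = 0, no intermediate fraction beyond p_2/q_2 has denominator <= 18, so the convergent 91/10 is the closest (its error is |446*10 - 91*49|/(49*10) = 1/490).

91/10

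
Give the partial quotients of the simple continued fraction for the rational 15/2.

[7; 2]

Run the Euclidean algorithm on 15 and 2; the successive quotients are the partial quotients a_0, a_1, ... (each step inverts the fractional part left over by the previous one):
  15 = 7*2 + 1, so a_0 = 7.
  2 = 2*1 + 0, so a_1 = 2.
The remainder reaches 0 after 2 divisions, so the expansion has 2 partial quotients, read off in order.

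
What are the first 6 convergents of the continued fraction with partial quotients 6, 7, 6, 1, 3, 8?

Using the convergent recurrence p_i = a_i*p_{i-1} + p_{i-2}, q_i = a_i*q_{i-1} + q_{i-2} with p_{-2}=0, p_{-1}=1, q_{-2}=1, q_{-1}=0:
  i=0: a_0=6, p_0 = 6*1 + 0 = 6, q_0 = 6*0 + 1 = 1.
  i=1: a_1=7, p_1 = 7*6 + 1 = 43, q_1 = 7*1 + 0 = 7.
  i=2: a_2=6, p_2 = 6*43 + 6 = 264, q_2 = 6*7 + 1 = 43.
  i=3: a_3=1, p_3 = 1*264 + 43 = 307, q_3 = 1*43 + 7 = 50.
  i=4: a_4=3, p_4 = 3*307 + 264 = 1185, q_4 = 3*50 + 43 = 193.
  i=5: a_5=8, p_5 = 8*1185 + 307 = 9787, q_5 = 8*193 + 50 = 1594.

6/1, 43/7, 264/43, 307/50, 1185/193, 9787/1594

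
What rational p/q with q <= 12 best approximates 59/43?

11/8

Expand x = 59/43 as a continued fraction with the Euclidean algorithm:
  59 = 1*43 + 16, so a_0 = 1.
  43 = 2*16 + 11, so a_1 = 2.
  16 = 1*11 + 5, so a_2 = 1.
  11 = 2*5 + 1, so a_3 = 2.
  5 = 5*1 + 0, so a_4 = 5.
so x = [1; 2, 1, 2, 5].
Convergents (p_i = a_i*p_{i-1} + p_{i-2}, q_i = a_i*q_{i-1} + q_{i-2} with p_{-2}=0, p_{-1}=1, q_{-2}=1, q_{-1}=0), until the denominator exceeds 12:
  i=0: a_0=1, p_0 = 1*1 + 0 = 1, q_0 = 1*0 + 1 = 1.
  i=1: a_1=2, p_1 = 2*1 + 1 = 3, q_1 = 2*1 + 0 = 2.
  i=2: a_2=1, p_2 = 1*3 + 1 = 4, q_2 = 1*2 + 1 = 3.
  i=3: a_3=2, p_3 = 2*4 + 3 = 11, q_3 = 2*3 + 2 = 8.
  i=4: a_4=5, p_4 = 5*11 + 4 = 59, q_4 = 5*8 + 3 = 43.
q_4 = 43 > 12, so the last convergent with denominator <= 12 is p_3/q_3 = 11/8.
The closest fraction with denominator <= 12 is either p_3/q_3 or the intermediate fraction (k*p_3 + p_2)/(k*q_3 + q_2) with the largest k >= 1 whose denominator stays <= 12; these approach x as k grows, and every other convergent or intermediate fraction in range is farther away.
Largest k: floor((12 - q_2)/q_3) = floor((12 - 3)/8) = 1.
That gives (1*11 + 4)/(1*8 + 3) = 15/11.
Compare the errors: |x - 11/8| = |59*8 - 11*43|/(43*8) = 1/344, and |x - 15/11| = |59*11 - 15*43|/(43*11) = 4/473.
Cross-multiplying, 1*473 = 473 < 1376 = 4*344, so 1/344 is smaller: the convergent 11/8 is closer to x than 15/11.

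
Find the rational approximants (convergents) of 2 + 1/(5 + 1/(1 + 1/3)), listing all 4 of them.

2/1, 11/5, 13/6, 50/23

Using the convergent recurrence p_i = a_i*p_{i-1} + p_{i-2}, q_i = a_i*q_{i-1} + q_{i-2} with p_{-2}=0, p_{-1}=1, q_{-2}=1, q_{-1}=0:
  i=0: a_0=2, p_0 = 2*1 + 0 = 2, q_0 = 2*0 + 1 = 1.
  i=1: a_1=5, p_1 = 5*2 + 1 = 11, q_1 = 5*1 + 0 = 5.
  i=2: a_2=1, p_2 = 1*11 + 2 = 13, q_2 = 1*5 + 1 = 6.
  i=3: a_3=3, p_3 = 3*13 + 11 = 50, q_3 = 3*6 + 5 = 23.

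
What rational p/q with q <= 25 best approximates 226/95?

Expand x = 226/95 as a continued fraction with the Euclidean algorithm:
  226 = 2*95 + 36, so a_0 = 2.
  95 = 2*36 + 23, so a_1 = 2.
  36 = 1*23 + 13, so a_2 = 1.
  23 = 1*13 + 10, so a_3 = 1.
  13 = 1*10 + 3, so a_4 = 1.
  10 = 3*3 + 1, so a_5 = 3.
  3 = 3*1 + 0, so a_6 = 3.
so x = [2; 2, 1, 1, 1, 3, 3].
Convergents (p_i = a_i*p_{i-1} + p_{i-2}, q_i = a_i*q_{i-1} + q_{i-2} with p_{-2}=0, p_{-1}=1, q_{-2}=1, q_{-1}=0), until the denominator exceeds 25:
  i=0: a_0=2, p_0 = 2*1 + 0 = 2, q_0 = 2*0 + 1 = 1.
  i=1: a_1=2, p_1 = 2*2 + 1 = 5, q_1 = 2*1 + 0 = 2.
  i=2: a_2=1, p_2 = 1*5 + 2 = 7, q_2 = 1*2 + 1 = 3.
  i=3: a_3=1, p_3 = 1*7 + 5 = 12, q_3 = 1*3 + 2 = 5.
  i=4: a_4=1, p_4 = 1*12 + 7 = 19, q_4 = 1*5 + 3 = 8.
  i=5: a_5=3, p_5 = 3*19 + 12 = 69, q_5 = 3*8 + 5 = 29.
q_5 = 29 > 25, so the last convergent with denominator <= 25 is p_4/q_4 = 19/8.
The closest fraction with denominator <= 25 is either p_4/q_4 or the intermediate fraction (k*p_4 + p_3)/(k*q_4 + q_3) with the largest k >= 1 whose denominator stays <= 25; these approach x as k grows, and every other convergent or intermediate fraction in range is farther away.
Largest k: floor((25 - q_3)/q_4) = floor((25 - 5)/8) = 2.
That gives (2*19 + 12)/(2*8 + 5) = 50/21.
Compare the errors: |x - 19/8| = |226*8 - 19*95|/(95*8) = 3/760, and |x - 50/21| = |226*21 - 50*95|/(95*21) = 4/1995.
Cross-multiplying, 4*760 = 3040 < 5985 = 3*1995, so 4/1995 is smaller: the intermediate fraction 50/21 is closer to x than 19/8.

50/21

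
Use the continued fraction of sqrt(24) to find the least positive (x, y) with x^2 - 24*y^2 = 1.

(x, y) = (5, 1)

First expand sqrt(24) as a continued fraction. With x_i = (sqrt(24) + m_i)/d_i and (m_0, d_0) = (0, 1): a_0 = floor(sqrt(24)) = 4, since 4^2 = 16 <= 24 < 25 = 5^2.
Iterate m_{i+1} = d_i*a_i - m_i, d_{i+1} = (24 - m_{i+1}^2)/d_i, a_{i+1} = floor((a_0 + m_{i+1})/d_{i+1}):
  m_1 = 1*4 - 0 = 4, d_1 = (24 - 4^2)/1 = 8/1 = 8, a_1 = floor((4 + 4)/8) = 1.
  m_2 = 8*1 - 4 = 4, d_2 = (24 - 4^2)/8 = 8/8 = 1, a_2 = floor((4 + 4)/1) = 8.
  m_3 = 1*8 - 4 = 4, d_3 = (24 - 4^2)/1 = 8/1 = 8: (m_3, d_3) = (m_1, d_1) = (4, 8), so from here the quotients repeat a_1, a_2; the period length is 2.
So sqrt(24) = [4; (1, 8)] with period length k = 2.
k is even, so the fundamental solution of x^2 - 24y^2 = 1 is (p_{k-1}, q_{k-1}) = (p_1, q_1); compute convergents through index 1.
Convergents (p_i = a_i*p_{i-1} + p_{i-2}, q_i = a_i*q_{i-1} + q_{i-2} with p_{-2}=0, p_{-1}=1, q_{-2}=1, q_{-1}=0):
  i=0: a_0=4, p_0 = 4*1 + 0 = 4, q_0 = 4*0 + 1 = 1.
  i=1: a_1=1, p_1 = 1*4 + 1 = 5, q_1 = 1*1 + 0 = 1.
Check: 5^2 - 24*1^2 = 25 - 24 = 1, so (x, y) = (5, 1) solves the equation, and by the theorem it is the least positive solution.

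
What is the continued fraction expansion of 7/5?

Run the Euclidean algorithm on 7 and 5; the successive quotients are the partial quotients a_0, a_1, ... (each step inverts the fractional part left over by the previous one):
  7 = 1*5 + 2, so a_0 = 1.
  5 = 2*2 + 1, so a_1 = 2.
  2 = 2*1 + 0, so a_2 = 2.
The remainder reaches 0 after 3 divisions, so the expansion has 3 partial quotients, read off in order.

[1; 2, 2]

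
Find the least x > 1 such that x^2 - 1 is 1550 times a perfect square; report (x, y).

First expand sqrt(1550) as a continued fraction. With x_i = (sqrt(1550) + m_i)/d_i and (m_0, d_0) = (0, 1): a_0 = floor(sqrt(1550)) = 39, since 39^2 = 1521 <= 1550 < 1600 = 40^2.
Iterate m_{i+1} = d_i*a_i - m_i, d_{i+1} = (1550 - m_{i+1}^2)/d_i, a_{i+1} = floor((a_0 + m_{i+1})/d_{i+1}):
  m_1 = 1*39 - 0 = 39, d_1 = (1550 - 39^2)/1 = 29/1 = 29, a_1 = floor((39 + 39)/29) = 2.
  m_2 = 29*2 - 39 = 19, d_2 = (1550 - 19^2)/29 = 1189/29 = 41, a_2 = floor((39 + 19)/41) = 1.
  m_3 = 41*1 - 19 = 22, d_3 = (1550 - 22^2)/41 = 1066/41 = 26, a_3 = floor((39 + 22)/26) = 2.
  m_4 = 26*2 - 22 = 30, d_4 = (1550 - 30^2)/26 = 650/26 = 25, a_4 = floor((39 + 30)/25) = 2.
  m_5 = 25*2 - 30 = 20, d_5 = (1550 - 20^2)/25 = 1150/25 = 46, a_5 = floor((39 + 20)/46) = 1.
  m_6 = 46*1 - 20 = 26, d_6 = (1550 - 26^2)/46 = 874/46 = 19, a_6 = floor((39 + 26)/19) = 3.
  m_7 = 19*3 - 26 = 31, d_7 = (1550 - 31^2)/19 = 589/19 = 31, a_7 = floor((39 + 31)/31) = 2.
  m_8 = 31*2 - 31 = 31, d_8 = (1550 - 31^2)/31 = 589/31 = 19, a_8 = floor((39 + 31)/19) = 3.
  m_9 = 19*3 - 31 = 26, d_9 = (1550 - 26^2)/19 = 874/19 = 46, a_9 = floor((39 + 26)/46) = 1.
  m_10 = 46*1 - 26 = 20, d_10 = (1550 - 20^2)/46 = 1150/46 = 25, a_10 = floor((39 + 20)/25) = 2.
  m_11 = 25*2 - 20 = 30, d_11 = (1550 - 30^2)/25 = 650/25 = 26, a_11 = floor((39 + 30)/26) = 2.
  m_12 = 26*2 - 30 = 22, d_12 = (1550 - 22^2)/26 = 1066/26 = 41, a_12 = floor((39 + 22)/41) = 1.
  m_13 = 41*1 - 22 = 19, d_13 = (1550 - 19^2)/41 = 1189/41 = 29, a_13 = floor((39 + 19)/29) = 2.
  m_14 = 29*2 - 19 = 39, d_14 = (1550 - 39^2)/29 = 29/29 = 1, a_14 = floor((39 + 39)/1) = 78.
  m_15 = 1*78 - 39 = 39, d_15 = (1550 - 39^2)/1 = 29/1 = 29: (m_15, d_15) = (m_1, d_1) = (39, 29), so from here the quotients repeat a_1, ..., a_14; the period length is 14.
So sqrt(1550) = [39; (2, 1, 2, 2, 1, 3, 2, 3, 1, 2, 2, 1, 2, 78)] with period length k = 14.
k is even, so the fundamental solution of x^2 - 1550y^2 = 1 is (p_{k-1}, q_{k-1}) = (p_13, q_13); compute convergents through index 13.
Convergents (p_i = a_i*p_{i-1} + p_{i-2}, q_i = a_i*q_{i-1} + q_{i-2} with p_{-2}=0, p_{-1}=1, q_{-2}=1, q_{-1}=0):
  i=0: a_0=39, p_0 = 39*1 + 0 = 39, q_0 = 39*0 + 1 = 1.
  i=1: a_1=2, p_1 = 2*39 + 1 = 79, q_1 = 2*1 + 0 = 2.
  i=2: a_2=1, p_2 = 1*79 + 39 = 118, q_2 = 1*2 + 1 = 3.
  i=3: a_3=2, p_3 = 2*118 + 79 = 315, q_3 = 2*3 + 2 = 8.
  i=4: a_4=2, p_4 = 2*315 + 118 = 748, q_4 = 2*8 + 3 = 19.
  i=5: a_5=1, p_5 = 1*748 + 315 = 1063, q_5 = 1*19 + 8 = 27.
  i=6: a_6=3, p_6 = 3*1063 + 748 = 3937, q_6 = 3*27 + 19 = 100.
  i=7: a_7=2, p_7 = 2*3937 + 1063 = 8937, q_7 = 2*100 + 27 = 227.
  i=8: a_8=3, p_8 = 3*8937 + 3937 = 30748, q_8 = 3*227 + 100 = 781.
  i=9: a_9=1, p_9 = 1*30748 + 8937 = 39685, q_9 = 1*781 + 227 = 1008.
  i=10: a_10=2, p_10 = 2*39685 + 30748 = 110118, q_10 = 2*1008 + 781 = 2797.
  i=11: a_11=2, p_11 = 2*110118 + 39685 = 259921, q_11 = 2*2797 + 1008 = 6602.
  i=12: a_12=1, p_12 = 1*259921 + 110118 = 370039, q_12 = 1*6602 + 2797 = 9399.
  i=13: a_13=2, p_13 = 2*370039 + 259921 = 999999, q_13 = 2*9399 + 6602 = 25400.
Check: 999999^2 - 1550*25400^2 = 999998000001 - 999998000000 = 1, so (x, y) = (999999, 25400) solves the equation, and by the theorem it is the least positive solution.

(x, y) = (999999, 25400)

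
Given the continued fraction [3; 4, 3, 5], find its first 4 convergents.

3/1, 13/4, 42/13, 223/69

Using the convergent recurrence p_i = a_i*p_{i-1} + p_{i-2}, q_i = a_i*q_{i-1} + q_{i-2} with p_{-2}=0, p_{-1}=1, q_{-2}=1, q_{-1}=0:
  i=0: a_0=3, p_0 = 3*1 + 0 = 3, q_0 = 3*0 + 1 = 1.
  i=1: a_1=4, p_1 = 4*3 + 1 = 13, q_1 = 4*1 + 0 = 4.
  i=2: a_2=3, p_2 = 3*13 + 3 = 42, q_2 = 3*4 + 1 = 13.
  i=3: a_3=5, p_3 = 5*42 + 13 = 223, q_3 = 5*13 + 4 = 69.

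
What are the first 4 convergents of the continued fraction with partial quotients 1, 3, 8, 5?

1/1, 4/3, 33/25, 169/128

Using the convergent recurrence p_i = a_i*p_{i-1} + p_{i-2}, q_i = a_i*q_{i-1} + q_{i-2} with p_{-2}=0, p_{-1}=1, q_{-2}=1, q_{-1}=0:
  i=0: a_0=1, p_0 = 1*1 + 0 = 1, q_0 = 1*0 + 1 = 1.
  i=1: a_1=3, p_1 = 3*1 + 1 = 4, q_1 = 3*1 + 0 = 3.
  i=2: a_2=8, p_2 = 8*4 + 1 = 33, q_2 = 8*3 + 1 = 25.
  i=3: a_3=5, p_3 = 5*33 + 4 = 169, q_3 = 5*25 + 3 = 128.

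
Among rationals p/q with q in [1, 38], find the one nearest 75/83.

Expand x = 75/83 as a continued fraction with the Euclidean algorithm:
  75 = 0*83 + 75, so a_0 = 0.
  83 = 1*75 + 8, so a_1 = 1.
  75 = 9*8 + 3, so a_2 = 9.
  8 = 2*3 + 2, so a_3 = 2.
  3 = 1*2 + 1, so a_4 = 1.
  2 = 2*1 + 0, so a_5 = 2.
so x = [0; 1, 9, 2, 1, 2].
Convergents (p_i = a_i*p_{i-1} + p_{i-2}, q_i = a_i*q_{i-1} + q_{i-2} with p_{-2}=0, p_{-1}=1, q_{-2}=1, q_{-1}=0), until the denominator exceeds 38:
  i=0: a_0=0, p_0 = 0*1 + 0 = 0, q_0 = 0*0 + 1 = 1.
  i=1: a_1=1, p_1 = 1*0 + 1 = 1, q_1 = 1*1 + 0 = 1.
  i=2: a_2=9, p_2 = 9*1 + 0 = 9, q_2 = 9*1 + 1 = 10.
  i=3: a_3=2, p_3 = 2*9 + 1 = 19, q_3 = 2*10 + 1 = 21.
  i=4: a_4=1, p_4 = 1*19 + 9 = 28, q_4 = 1*21 + 10 = 31.
  i=5: a_5=2, p_5 = 2*28 + 19 = 75, q_5 = 2*31 + 21 = 83.
q_5 = 83 > 38, so the last convergent with denominator <= 38 is p_4/q_4 = 28/31.
The closest fraction with denominator <= 38 is either p_4/q_4 or the intermediate fraction (k*p_4 + p_3)/(k*q_4 + q_3) with the largest k >= 1 whose denominator stays <= 38; these approach x as k grows, and every other convergent or intermediate fraction in range is farther away.
Largest k: floor((38 - q_3)/q_4) = floor((38 - 21)/31) = 0.
Since k = 0, no intermediate fraction beyond p_4/q_4 has denominator <= 38, so the convergent 28/31 is the closest (its error is |75*31 - 28*83|/(83*31) = 1/2573).

28/31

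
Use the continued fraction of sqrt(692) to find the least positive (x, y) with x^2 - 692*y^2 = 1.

First expand sqrt(692) as a continued fraction. With x_i = (sqrt(692) + m_i)/d_i and (m_0, d_0) = (0, 1): a_0 = floor(sqrt(692)) = 26, since 26^2 = 676 <= 692 < 729 = 27^2.
Iterate m_{i+1} = d_i*a_i - m_i, d_{i+1} = (692 - m_{i+1}^2)/d_i, a_{i+1} = floor((a_0 + m_{i+1})/d_{i+1}):
  m_1 = 1*26 - 0 = 26, d_1 = (692 - 26^2)/1 = 16/1 = 16, a_1 = floor((26 + 26)/16) = 3.
  m_2 = 16*3 - 26 = 22, d_2 = (692 - 22^2)/16 = 208/16 = 13, a_2 = floor((26 + 22)/13) = 3.
  m_3 = 13*3 - 22 = 17, d_3 = (692 - 17^2)/13 = 403/13 = 31, a_3 = floor((26 + 17)/31) = 1.
  m_4 = 31*1 - 17 = 14, d_4 = (692 - 14^2)/31 = 496/31 = 16, a_4 = floor((26 + 14)/16) = 2.
  m_5 = 16*2 - 14 = 18, d_5 = (692 - 18^2)/16 = 368/16 = 23, a_5 = floor((26 + 18)/23) = 1.
  m_6 = 23*1 - 18 = 5, d_6 = (692 - 5^2)/23 = 667/23 = 29, a_6 = floor((26 + 5)/29) = 1.
  m_7 = 29*1 - 5 = 24, d_7 = (692 - 24^2)/29 = 116/29 = 4, a_7 = floor((26 + 24)/4) = 12.
  m_8 = 4*12 - 24 = 24, d_8 = (692 - 24^2)/4 = 116/4 = 29, a_8 = floor((26 + 24)/29) = 1.
  m_9 = 29*1 - 24 = 5, d_9 = (692 - 5^2)/29 = 667/29 = 23, a_9 = floor((26 + 5)/23) = 1.
  m_10 = 23*1 - 5 = 18, d_10 = (692 - 18^2)/23 = 368/23 = 16, a_10 = floor((26 + 18)/16) = 2.
  m_11 = 16*2 - 18 = 14, d_11 = (692 - 14^2)/16 = 496/16 = 31, a_11 = floor((26 + 14)/31) = 1.
  m_12 = 31*1 - 14 = 17, d_12 = (692 - 17^2)/31 = 403/31 = 13, a_12 = floor((26 + 17)/13) = 3.
  m_13 = 13*3 - 17 = 22, d_13 = (692 - 22^2)/13 = 208/13 = 16, a_13 = floor((26 + 22)/16) = 3.
  m_14 = 16*3 - 22 = 26, d_14 = (692 - 26^2)/16 = 16/16 = 1, a_14 = floor((26 + 26)/1) = 52.
  m_15 = 1*52 - 26 = 26, d_15 = (692 - 26^2)/1 = 16/1 = 16: (m_15, d_15) = (m_1, d_1) = (26, 16), so from here the quotients repeat a_1, ..., a_14; the period length is 14.
So sqrt(692) = [26; (3, 3, 1, 2, 1, 1, 12, 1, 1, 2, 1, 3, 3, 52)] with period length k = 14.
k is even, so the fundamental solution of x^2 - 692y^2 = 1 is (p_{k-1}, q_{k-1}) = (p_13, q_13); compute convergents through index 13.
Convergents (p_i = a_i*p_{i-1} + p_{i-2}, q_i = a_i*q_{i-1} + q_{i-2} with p_{-2}=0, p_{-1}=1, q_{-2}=1, q_{-1}=0):
  i=0: a_0=26, p_0 = 26*1 + 0 = 26, q_0 = 26*0 + 1 = 1.
  i=1: a_1=3, p_1 = 3*26 + 1 = 79, q_1 = 3*1 + 0 = 3.
  i=2: a_2=3, p_2 = 3*79 + 26 = 263, q_2 = 3*3 + 1 = 10.
  i=3: a_3=1, p_3 = 1*263 + 79 = 342, q_3 = 1*10 + 3 = 13.
  i=4: a_4=2, p_4 = 2*342 + 263 = 947, q_4 = 2*13 + 10 = 36.
  i=5: a_5=1, p_5 = 1*947 + 342 = 1289, q_5 = 1*36 + 13 = 49.
  i=6: a_6=1, p_6 = 1*1289 + 947 = 2236, q_6 = 1*49 + 36 = 85.
  i=7: a_7=12, p_7 = 12*2236 + 1289 = 28121, q_7 = 12*85 + 49 = 1069.
  i=8: a_8=1, p_8 = 1*28121 + 2236 = 30357, q_8 = 1*1069 + 85 = 1154.
  i=9: a_9=1, p_9 = 1*30357 + 28121 = 58478, q_9 = 1*1154 + 1069 = 2223.
  i=10: a_10=2, p_10 = 2*58478 + 30357 = 147313, q_10 = 2*2223 + 1154 = 5600.
  i=11: a_11=1, p_11 = 1*147313 + 58478 = 205791, q_11 = 1*5600 + 2223 = 7823.
  i=12: a_12=3, p_12 = 3*205791 + 147313 = 764686, q_12 = 3*7823 + 5600 = 29069.
  i=13: a_13=3, p_13 = 3*764686 + 205791 = 2499849, q_13 = 3*29069 + 7823 = 95030.
Check: 2499849^2 - 692*95030^2 = 6249245022801 - 6249245022800 = 1, so (x, y) = (2499849, 95030) solves the equation, and by the theorem it is the least positive solution.

(x, y) = (2499849, 95030)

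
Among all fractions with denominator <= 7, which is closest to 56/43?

Expand x = 56/43 as a continued fraction with the Euclidean algorithm:
  56 = 1*43 + 13, so a_0 = 1.
  43 = 3*13 + 4, so a_1 = 3.
  13 = 3*4 + 1, so a_2 = 3.
  4 = 4*1 + 0, so a_3 = 4.
so x = [1; 3, 3, 4].
Convergents (p_i = a_i*p_{i-1} + p_{i-2}, q_i = a_i*q_{i-1} + q_{i-2} with p_{-2}=0, p_{-1}=1, q_{-2}=1, q_{-1}=0), until the denominator exceeds 7:
  i=0: a_0=1, p_0 = 1*1 + 0 = 1, q_0 = 1*0 + 1 = 1.
  i=1: a_1=3, p_1 = 3*1 + 1 = 4, q_1 = 3*1 + 0 = 3.
  i=2: a_2=3, p_2 = 3*4 + 1 = 13, q_2 = 3*3 + 1 = 10.
q_2 = 10 > 7, so the last convergent with denominator <= 7 is p_1/q_1 = 4/3.
The closest fraction with denominator <= 7 is either p_1/q_1 or the intermediate fraction (k*p_1 + p_0)/(k*q_1 + q_0) with the largest k >= 1 whose denominator stays <= 7; these approach x as k grows, and every other convergent or intermediate fraction in range is farther away.
Largest k: floor((7 - q_0)/q_1) = floor((7 - 1)/3) = 2.
That gives (2*4 + 1)/(2*3 + 1) = 9/7.
Compare the errors: |x - 4/3| = |56*3 - 4*43|/(43*3) = 4/129, and |x - 9/7| = |56*7 - 9*43|/(43*7) = 5/301.
Cross-multiplying, 5*129 = 645 < 1204 = 4*301, so 5/301 is smaller: the intermediate fraction 9/7 is closer to x than 4/3.

9/7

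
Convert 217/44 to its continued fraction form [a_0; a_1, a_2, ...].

Run the Euclidean algorithm on 217 and 44; the successive quotients are the partial quotients a_0, a_1, ... (each step inverts the fractional part left over by the previous one):
  217 = 4*44 + 41, so a_0 = 4.
  44 = 1*41 + 3, so a_1 = 1.
  41 = 13*3 + 2, so a_2 = 13.
  3 = 1*2 + 1, so a_3 = 1.
  2 = 2*1 + 0, so a_4 = 2.
The remainder reaches 0 after 5 divisions, so the expansion has 5 partial quotients, read off in order.

[4; 1, 13, 1, 2]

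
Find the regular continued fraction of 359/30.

Run the Euclidean algorithm on 359 and 30; the successive quotients are the partial quotients a_0, a_1, ... (each step inverts the fractional part left over by the previous one):
  359 = 11*30 + 29, so a_0 = 11.
  30 = 1*29 + 1, so a_1 = 1.
  29 = 29*1 + 0, so a_2 = 29.
The remainder reaches 0 after 3 divisions, so the expansion has 3 partial quotients, read off in order.

[11; 1, 29]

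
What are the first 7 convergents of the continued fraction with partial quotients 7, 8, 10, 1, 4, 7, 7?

Using the convergent recurrence p_i = a_i*p_{i-1} + p_{i-2}, q_i = a_i*q_{i-1} + q_{i-2} with p_{-2}=0, p_{-1}=1, q_{-2}=1, q_{-1}=0:
  i=0: a_0=7, p_0 = 7*1 + 0 = 7, q_0 = 7*0 + 1 = 1.
  i=1: a_1=8, p_1 = 8*7 + 1 = 57, q_1 = 8*1 + 0 = 8.
  i=2: a_2=10, p_2 = 10*57 + 7 = 577, q_2 = 10*8 + 1 = 81.
  i=3: a_3=1, p_3 = 1*577 + 57 = 634, q_3 = 1*81 + 8 = 89.
  i=4: a_4=4, p_4 = 4*634 + 577 = 3113, q_4 = 4*89 + 81 = 437.
  i=5: a_5=7, p_5 = 7*3113 + 634 = 22425, q_5 = 7*437 + 89 = 3148.
  i=6: a_6=7, p_6 = 7*22425 + 3113 = 160088, q_6 = 7*3148 + 437 = 22473.

7/1, 57/8, 577/81, 634/89, 3113/437, 22425/3148, 160088/22473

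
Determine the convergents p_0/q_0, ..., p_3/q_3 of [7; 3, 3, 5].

7/1, 22/3, 73/10, 387/53

Using the convergent recurrence p_i = a_i*p_{i-1} + p_{i-2}, q_i = a_i*q_{i-1} + q_{i-2} with p_{-2}=0, p_{-1}=1, q_{-2}=1, q_{-1}=0:
  i=0: a_0=7, p_0 = 7*1 + 0 = 7, q_0 = 7*0 + 1 = 1.
  i=1: a_1=3, p_1 = 3*7 + 1 = 22, q_1 = 3*1 + 0 = 3.
  i=2: a_2=3, p_2 = 3*22 + 7 = 73, q_2 = 3*3 + 1 = 10.
  i=3: a_3=5, p_3 = 5*73 + 22 = 387, q_3 = 5*10 + 3 = 53.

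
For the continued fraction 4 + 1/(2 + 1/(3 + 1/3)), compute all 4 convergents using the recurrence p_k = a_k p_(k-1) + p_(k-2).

4/1, 9/2, 31/7, 102/23

Using the convergent recurrence p_i = a_i*p_{i-1} + p_{i-2}, q_i = a_i*q_{i-1} + q_{i-2} with p_{-2}=0, p_{-1}=1, q_{-2}=1, q_{-1}=0:
  i=0: a_0=4, p_0 = 4*1 + 0 = 4, q_0 = 4*0 + 1 = 1.
  i=1: a_1=2, p_1 = 2*4 + 1 = 9, q_1 = 2*1 + 0 = 2.
  i=2: a_2=3, p_2 = 3*9 + 4 = 31, q_2 = 3*2 + 1 = 7.
  i=3: a_3=3, p_3 = 3*31 + 9 = 102, q_3 = 3*7 + 2 = 23.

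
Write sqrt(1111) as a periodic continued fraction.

Write x_i = (sqrt(1111) + m_i)/d_i with (m_0, d_0) = (0, 1). a_0 = floor(sqrt(1111)) = 33, since 33^2 = 1089 <= 1111 < 1156 = 34^2.
Iterate m_{i+1} = d_i*a_i - m_i, d_{i+1} = (1111 - m_{i+1}^2)/d_i, a_{i+1} = floor((a_0 + m_{i+1})/d_{i+1}):
  m_1 = 1*33 - 0 = 33, d_1 = (1111 - 33^2)/1 = 22/1 = 22, a_1 = floor((33 + 33)/22) = 3.
  m_2 = 22*3 - 33 = 33, d_2 = (1111 - 33^2)/22 = 22/22 = 1, a_2 = floor((33 + 33)/1) = 66.
  m_3 = 1*66 - 33 = 33, d_3 = (1111 - 33^2)/1 = 22/1 = 22: (m_3, d_3) = (m_1, d_1) = (33, 22), so from here the quotients repeat a_1, a_2; the period length is 2.
Hence the expansion of sqrt(1111) is a_0 = 33 followed by the repeating block 3, 66 (period 2).

[33; (3, 66)]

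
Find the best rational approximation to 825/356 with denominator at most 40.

Expand x = 825/356 as a continued fraction with the Euclidean algorithm:
  825 = 2*356 + 113, so a_0 = 2.
  356 = 3*113 + 17, so a_1 = 3.
  113 = 6*17 + 11, so a_2 = 6.
  17 = 1*11 + 6, so a_3 = 1.
  11 = 1*6 + 5, so a_4 = 1.
  6 = 1*5 + 1, so a_5 = 1.
  5 = 5*1 + 0, so a_6 = 5.
so x = [2; 3, 6, 1, 1, 1, 5].
Convergents (p_i = a_i*p_{i-1} + p_{i-2}, q_i = a_i*q_{i-1} + q_{i-2} with p_{-2}=0, p_{-1}=1, q_{-2}=1, q_{-1}=0), until the denominator exceeds 40:
  i=0: a_0=2, p_0 = 2*1 + 0 = 2, q_0 = 2*0 + 1 = 1.
  i=1: a_1=3, p_1 = 3*2 + 1 = 7, q_1 = 3*1 + 0 = 3.
  i=2: a_2=6, p_2 = 6*7 + 2 = 44, q_2 = 6*3 + 1 = 19.
  i=3: a_3=1, p_3 = 1*44 + 7 = 51, q_3 = 1*19 + 3 = 22.
  i=4: a_4=1, p_4 = 1*51 + 44 = 95, q_4 = 1*22 + 19 = 41.
q_4 = 41 > 40, so the last convergent with denominator <= 40 is p_3/q_3 = 51/22.
The closest fraction with denominator <= 40 is either p_3/q_3 or the intermediate fraction (k*p_3 + p_2)/(k*q_3 + q_2) with the largest k >= 1 whose denominator stays <= 40; these approach x as k grows, and every other convergent or intermediate fraction in range is farther away.
Largest k: floor((40 - q_2)/q_3) = floor((40 - 19)/22) = 0.
Since k = 0, no intermediate fraction beyond p_3/q_3 has denominator <= 40, so the convergent 51/22 is the closest (its error is |825*22 - 51*356|/(356*22) = 6/7832).

51/22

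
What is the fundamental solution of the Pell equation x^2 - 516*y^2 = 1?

First expand sqrt(516) as a continued fraction. With x_i = (sqrt(516) + m_i)/d_i and (m_0, d_0) = (0, 1): a_0 = floor(sqrt(516)) = 22, since 22^2 = 484 <= 516 < 529 = 23^2.
Iterate m_{i+1} = d_i*a_i - m_i, d_{i+1} = (516 - m_{i+1}^2)/d_i, a_{i+1} = floor((a_0 + m_{i+1})/d_{i+1}):
  m_1 = 1*22 - 0 = 22, d_1 = (516 - 22^2)/1 = 32/1 = 32, a_1 = floor((22 + 22)/32) = 1.
  m_2 = 32*1 - 22 = 10, d_2 = (516 - 10^2)/32 = 416/32 = 13, a_2 = floor((22 + 10)/13) = 2.
  m_3 = 13*2 - 10 = 16, d_3 = (516 - 16^2)/13 = 260/13 = 20, a_3 = floor((22 + 16)/20) = 1.
  m_4 = 20*1 - 16 = 4, d_4 = (516 - 4^2)/20 = 500/20 = 25, a_4 = floor((22 + 4)/25) = 1.
  m_5 = 25*1 - 4 = 21, d_5 = (516 - 21^2)/25 = 75/25 = 3, a_5 = floor((22 + 21)/3) = 14.
  m_6 = 3*14 - 21 = 21, d_6 = (516 - 21^2)/3 = 75/3 = 25, a_6 = floor((22 + 21)/25) = 1.
  m_7 = 25*1 - 21 = 4, d_7 = (516 - 4^2)/25 = 500/25 = 20, a_7 = floor((22 + 4)/20) = 1.
  m_8 = 20*1 - 4 = 16, d_8 = (516 - 16^2)/20 = 260/20 = 13, a_8 = floor((22 + 16)/13) = 2.
  m_9 = 13*2 - 16 = 10, d_9 = (516 - 10^2)/13 = 416/13 = 32, a_9 = floor((22 + 10)/32) = 1.
  m_10 = 32*1 - 10 = 22, d_10 = (516 - 22^2)/32 = 32/32 = 1, a_10 = floor((22 + 22)/1) = 44.
  m_11 = 1*44 - 22 = 22, d_11 = (516 - 22^2)/1 = 32/1 = 32: (m_11, d_11) = (m_1, d_1) = (22, 32), so from here the quotients repeat a_1, ..., a_10; the period length is 10.
So sqrt(516) = [22; (1, 2, 1, 1, 14, 1, 1, 2, 1, 44)] with period length k = 10.
k is even, so the fundamental solution of x^2 - 516y^2 = 1 is (p_{k-1}, q_{k-1}) = (p_9, q_9); compute convergents through index 9.
Convergents (p_i = a_i*p_{i-1} + p_{i-2}, q_i = a_i*q_{i-1} + q_{i-2} with p_{-2}=0, p_{-1}=1, q_{-2}=1, q_{-1}=0):
  i=0: a_0=22, p_0 = 22*1 + 0 = 22, q_0 = 22*0 + 1 = 1.
  i=1: a_1=1, p_1 = 1*22 + 1 = 23, q_1 = 1*1 + 0 = 1.
  i=2: a_2=2, p_2 = 2*23 + 22 = 68, q_2 = 2*1 + 1 = 3.
  i=3: a_3=1, p_3 = 1*68 + 23 = 91, q_3 = 1*3 + 1 = 4.
  i=4: a_4=1, p_4 = 1*91 + 68 = 159, q_4 = 1*4 + 3 = 7.
  i=5: a_5=14, p_5 = 14*159 + 91 = 2317, q_5 = 14*7 + 4 = 102.
  i=6: a_6=1, p_6 = 1*2317 + 159 = 2476, q_6 = 1*102 + 7 = 109.
  i=7: a_7=1, p_7 = 1*2476 + 2317 = 4793, q_7 = 1*109 + 102 = 211.
  i=8: a_8=2, p_8 = 2*4793 + 2476 = 12062, q_8 = 2*211 + 109 = 531.
  i=9: a_9=1, p_9 = 1*12062 + 4793 = 16855, q_9 = 1*531 + 211 = 742.
Check: 16855^2 - 516*742^2 = 284091025 - 284091024 = 1, so (x, y) = (16855, 742) solves the equation, and by the theorem it is the least positive solution.

(x, y) = (16855, 742)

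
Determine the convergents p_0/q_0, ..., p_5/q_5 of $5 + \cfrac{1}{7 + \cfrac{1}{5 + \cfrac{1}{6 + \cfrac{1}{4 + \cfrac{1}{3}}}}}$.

Using the convergent recurrence p_i = a_i*p_{i-1} + p_{i-2}, q_i = a_i*q_{i-1} + q_{i-2} with p_{-2}=0, p_{-1}=1, q_{-2}=1, q_{-1}=0:
  i=0: a_0=5, p_0 = 5*1 + 0 = 5, q_0 = 5*0 + 1 = 1.
  i=1: a_1=7, p_1 = 7*5 + 1 = 36, q_1 = 7*1 + 0 = 7.
  i=2: a_2=5, p_2 = 5*36 + 5 = 185, q_2 = 5*7 + 1 = 36.
  i=3: a_3=6, p_3 = 6*185 + 36 = 1146, q_3 = 6*36 + 7 = 223.
  i=4: a_4=4, p_4 = 4*1146 + 185 = 4769, q_4 = 4*223 + 36 = 928.
  i=5: a_5=3, p_5 = 3*4769 + 1146 = 15453, q_5 = 3*928 + 223 = 3007.

5/1, 36/7, 185/36, 1146/223, 4769/928, 15453/3007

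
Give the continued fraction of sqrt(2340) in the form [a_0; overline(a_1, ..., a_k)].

[48; overline(2, 1, 2, 10, 2, 1, 2, 96)]

Write x_i = (sqrt(2340) + m_i)/d_i with (m_0, d_0) = (0, 1). a_0 = floor(sqrt(2340)) = 48, since 48^2 = 2304 <= 2340 < 2401 = 49^2.
Iterate m_{i+1} = d_i*a_i - m_i, d_{i+1} = (2340 - m_{i+1}^2)/d_i, a_{i+1} = floor((a_0 + m_{i+1})/d_{i+1}):
  m_1 = 1*48 - 0 = 48, d_1 = (2340 - 48^2)/1 = 36/1 = 36, a_1 = floor((48 + 48)/36) = 2.
  m_2 = 36*2 - 48 = 24, d_2 = (2340 - 24^2)/36 = 1764/36 = 49, a_2 = floor((48 + 24)/49) = 1.
  m_3 = 49*1 - 24 = 25, d_3 = (2340 - 25^2)/49 = 1715/49 = 35, a_3 = floor((48 + 25)/35) = 2.
  m_4 = 35*2 - 25 = 45, d_4 = (2340 - 45^2)/35 = 315/35 = 9, a_4 = floor((48 + 45)/9) = 10.
  m_5 = 9*10 - 45 = 45, d_5 = (2340 - 45^2)/9 = 315/9 = 35, a_5 = floor((48 + 45)/35) = 2.
  m_6 = 35*2 - 45 = 25, d_6 = (2340 - 25^2)/35 = 1715/35 = 49, a_6 = floor((48 + 25)/49) = 1.
  m_7 = 49*1 - 25 = 24, d_7 = (2340 - 24^2)/49 = 1764/49 = 36, a_7 = floor((48 + 24)/36) = 2.
  m_8 = 36*2 - 24 = 48, d_8 = (2340 - 48^2)/36 = 36/36 = 1, a_8 = floor((48 + 48)/1) = 96.
  m_9 = 1*96 - 48 = 48, d_9 = (2340 - 48^2)/1 = 36/1 = 36: (m_9, d_9) = (m_1, d_1) = (48, 36), so from here the quotients repeat a_1, ..., a_8; the period length is 8.
Hence the expansion of sqrt(2340) is a_0 = 48 followed by the repeating block 2, 1, 2, 10, 2, 1, 2, 96 (period 8).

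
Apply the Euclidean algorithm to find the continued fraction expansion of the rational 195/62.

[3; 6, 1, 8]

Run the Euclidean algorithm on 195 and 62; the successive quotients are the partial quotients a_0, a_1, ... (each step inverts the fractional part left over by the previous one):
  195 = 3*62 + 9, so a_0 = 3.
  62 = 6*9 + 8, so a_1 = 6.
  9 = 1*8 + 1, so a_2 = 1.
  8 = 8*1 + 0, so a_3 = 8.
The remainder reaches 0 after 4 divisions, so the expansion has 4 partial quotients, read off in order.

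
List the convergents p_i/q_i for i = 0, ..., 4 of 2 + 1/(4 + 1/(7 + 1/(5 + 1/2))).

Using the convergent recurrence p_i = a_i*p_{i-1} + p_{i-2}, q_i = a_i*q_{i-1} + q_{i-2} with p_{-2}=0, p_{-1}=1, q_{-2}=1, q_{-1}=0:
  i=0: a_0=2, p_0 = 2*1 + 0 = 2, q_0 = 2*0 + 1 = 1.
  i=1: a_1=4, p_1 = 4*2 + 1 = 9, q_1 = 4*1 + 0 = 4.
  i=2: a_2=7, p_2 = 7*9 + 2 = 65, q_2 = 7*4 + 1 = 29.
  i=3: a_3=5, p_3 = 5*65 + 9 = 334, q_3 = 5*29 + 4 = 149.
  i=4: a_4=2, p_4 = 2*334 + 65 = 733, q_4 = 2*149 + 29 = 327.

2/1, 9/4, 65/29, 334/149, 733/327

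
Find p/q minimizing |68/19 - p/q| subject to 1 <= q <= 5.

Expand x = 68/19 as a continued fraction with the Euclidean algorithm:
  68 = 3*19 + 11, so a_0 = 3.
  19 = 1*11 + 8, so a_1 = 1.
  11 = 1*8 + 3, so a_2 = 1.
  8 = 2*3 + 2, so a_3 = 2.
  3 = 1*2 + 1, so a_4 = 1.
  2 = 2*1 + 0, so a_5 = 2.
so x = [3; 1, 1, 2, 1, 2].
Convergents (p_i = a_i*p_{i-1} + p_{i-2}, q_i = a_i*q_{i-1} + q_{i-2} with p_{-2}=0, p_{-1}=1, q_{-2}=1, q_{-1}=0), until the denominator exceeds 5:
  i=0: a_0=3, p_0 = 3*1 + 0 = 3, q_0 = 3*0 + 1 = 1.
  i=1: a_1=1, p_1 = 1*3 + 1 = 4, q_1 = 1*1 + 0 = 1.
  i=2: a_2=1, p_2 = 1*4 + 3 = 7, q_2 = 1*1 + 1 = 2.
  i=3: a_3=2, p_3 = 2*7 + 4 = 18, q_3 = 2*2 + 1 = 5.
  i=4: a_4=1, p_4 = 1*18 + 7 = 25, q_4 = 1*5 + 2 = 7.
q_4 = 7 > 5, so the last convergent with denominator <= 5 is p_3/q_3 = 18/5.
The closest fraction with denominator <= 5 is either p_3/q_3 or the intermediate fraction (k*p_3 + p_2)/(k*q_3 + q_2) with the largest k >= 1 whose denominator stays <= 5; these approach x as k grows, and every other convergent or intermediate fraction in range is farther away.
Largest k: floor((5 - q_2)/q_3) = floor((5 - 2)/5) = 0.
Since k = 0, no intermediate fraction beyond p_3/q_3 has denominator <= 5, so the convergent 18/5 is the closest (its error is |68*5 - 18*19|/(19*5) = 2/95).

18/5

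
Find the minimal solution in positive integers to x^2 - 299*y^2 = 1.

First expand sqrt(299) as a continued fraction. With x_i = (sqrt(299) + m_i)/d_i and (m_0, d_0) = (0, 1): a_0 = floor(sqrt(299)) = 17, since 17^2 = 289 <= 299 < 324 = 18^2.
Iterate m_{i+1} = d_i*a_i - m_i, d_{i+1} = (299 - m_{i+1}^2)/d_i, a_{i+1} = floor((a_0 + m_{i+1})/d_{i+1}):
  m_1 = 1*17 - 0 = 17, d_1 = (299 - 17^2)/1 = 10/1 = 10, a_1 = floor((17 + 17)/10) = 3.
  m_2 = 10*3 - 17 = 13, d_2 = (299 - 13^2)/10 = 130/10 = 13, a_2 = floor((17 + 13)/13) = 2.
  m_3 = 13*2 - 13 = 13, d_3 = (299 - 13^2)/13 = 130/13 = 10, a_3 = floor((17 + 13)/10) = 3.
  m_4 = 10*3 - 13 = 17, d_4 = (299 - 17^2)/10 = 10/10 = 1, a_4 = floor((17 + 17)/1) = 34.
  m_5 = 1*34 - 17 = 17, d_5 = (299 - 17^2)/1 = 10/1 = 10: (m_5, d_5) = (m_1, d_1) = (17, 10), so from here the quotients repeat a_1, ..., a_4; the period length is 4.
So sqrt(299) = [17; (3, 2, 3, 34)] with period length k = 4.
k is even, so the fundamental solution of x^2 - 299y^2 = 1 is (p_{k-1}, q_{k-1}) = (p_3, q_3); compute convergents through index 3.
Convergents (p_i = a_i*p_{i-1} + p_{i-2}, q_i = a_i*q_{i-1} + q_{i-2} with p_{-2}=0, p_{-1}=1, q_{-2}=1, q_{-1}=0):
  i=0: a_0=17, p_0 = 17*1 + 0 = 17, q_0 = 17*0 + 1 = 1.
  i=1: a_1=3, p_1 = 3*17 + 1 = 52, q_1 = 3*1 + 0 = 3.
  i=2: a_2=2, p_2 = 2*52 + 17 = 121, q_2 = 2*3 + 1 = 7.
  i=3: a_3=3, p_3 = 3*121 + 52 = 415, q_3 = 3*7 + 3 = 24.
Check: 415^2 - 299*24^2 = 172225 - 172224 = 1, so (x, y) = (415, 24) solves the equation, and by the theorem it is the least positive solution.

(x, y) = (415, 24)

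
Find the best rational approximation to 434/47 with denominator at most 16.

120/13

Expand x = 434/47 as a continued fraction with the Euclidean algorithm:
  434 = 9*47 + 11, so a_0 = 9.
  47 = 4*11 + 3, so a_1 = 4.
  11 = 3*3 + 2, so a_2 = 3.
  3 = 1*2 + 1, so a_3 = 1.
  2 = 2*1 + 0, so a_4 = 2.
so x = [9; 4, 3, 1, 2].
Convergents (p_i = a_i*p_{i-1} + p_{i-2}, q_i = a_i*q_{i-1} + q_{i-2} with p_{-2}=0, p_{-1}=1, q_{-2}=1, q_{-1}=0), until the denominator exceeds 16:
  i=0: a_0=9, p_0 = 9*1 + 0 = 9, q_0 = 9*0 + 1 = 1.
  i=1: a_1=4, p_1 = 4*9 + 1 = 37, q_1 = 4*1 + 0 = 4.
  i=2: a_2=3, p_2 = 3*37 + 9 = 120, q_2 = 3*4 + 1 = 13.
  i=3: a_3=1, p_3 = 1*120 + 37 = 157, q_3 = 1*13 + 4 = 17.
q_3 = 17 > 16, so the last convergent with denominator <= 16 is p_2/q_2 = 120/13.
The closest fraction with denominator <= 16 is either p_2/q_2 or the intermediate fraction (k*p_2 + p_1)/(k*q_2 + q_1) with the largest k >= 1 whose denominator stays <= 16; these approach x as k grows, and every other convergent or intermediate fraction in range is farther away.
Largest k: floor((16 - q_1)/q_2) = floor((16 - 4)/13) = 0.
Since k = 0, no intermediate fraction beyond p_2/q_2 has denominator <= 16, so the convergent 120/13 is the closest (its error is |434*13 - 120*47|/(47*13) = 2/611).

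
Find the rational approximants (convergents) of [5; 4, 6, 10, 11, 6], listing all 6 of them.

5/1, 21/4, 131/25, 1331/254, 14772/2819, 89963/17168

Using the convergent recurrence p_i = a_i*p_{i-1} + p_{i-2}, q_i = a_i*q_{i-1} + q_{i-2} with p_{-2}=0, p_{-1}=1, q_{-2}=1, q_{-1}=0:
  i=0: a_0=5, p_0 = 5*1 + 0 = 5, q_0 = 5*0 + 1 = 1.
  i=1: a_1=4, p_1 = 4*5 + 1 = 21, q_1 = 4*1 + 0 = 4.
  i=2: a_2=6, p_2 = 6*21 + 5 = 131, q_2 = 6*4 + 1 = 25.
  i=3: a_3=10, p_3 = 10*131 + 21 = 1331, q_3 = 10*25 + 4 = 254.
  i=4: a_4=11, p_4 = 11*1331 + 131 = 14772, q_4 = 11*254 + 25 = 2819.
  i=5: a_5=6, p_5 = 6*14772 + 1331 = 89963, q_5 = 6*2819 + 254 = 17168.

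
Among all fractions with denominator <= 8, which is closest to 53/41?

9/7

Expand x = 53/41 as a continued fraction with the Euclidean algorithm:
  53 = 1*41 + 12, so a_0 = 1.
  41 = 3*12 + 5, so a_1 = 3.
  12 = 2*5 + 2, so a_2 = 2.
  5 = 2*2 + 1, so a_3 = 2.
  2 = 2*1 + 0, so a_4 = 2.
so x = [1; 3, 2, 2, 2].
Convergents (p_i = a_i*p_{i-1} + p_{i-2}, q_i = a_i*q_{i-1} + q_{i-2} with p_{-2}=0, p_{-1}=1, q_{-2}=1, q_{-1}=0), until the denominator exceeds 8:
  i=0: a_0=1, p_0 = 1*1 + 0 = 1, q_0 = 1*0 + 1 = 1.
  i=1: a_1=3, p_1 = 3*1 + 1 = 4, q_1 = 3*1 + 0 = 3.
  i=2: a_2=2, p_2 = 2*4 + 1 = 9, q_2 = 2*3 + 1 = 7.
  i=3: a_3=2, p_3 = 2*9 + 4 = 22, q_3 = 2*7 + 3 = 17.
q_3 = 17 > 8, so the last convergent with denominator <= 8 is p_2/q_2 = 9/7.
The closest fraction with denominator <= 8 is either p_2/q_2 or the intermediate fraction (k*p_2 + p_1)/(k*q_2 + q_1) with the largest k >= 1 whose denominator stays <= 8; these approach x as k grows, and every other convergent or intermediate fraction in range is farther away.
Largest k: floor((8 - q_1)/q_2) = floor((8 - 3)/7) = 0.
Since k = 0, no intermediate fraction beyond p_2/q_2 has denominator <= 8, so the convergent 9/7 is the closest (its error is |53*7 - 9*41|/(41*7) = 2/287).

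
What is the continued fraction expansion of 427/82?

[5; 4, 1, 4, 1, 2]

Run the Euclidean algorithm on 427 and 82; the successive quotients are the partial quotients a_0, a_1, ... (each step inverts the fractional part left over by the previous one):
  427 = 5*82 + 17, so a_0 = 5.
  82 = 4*17 + 14, so a_1 = 4.
  17 = 1*14 + 3, so a_2 = 1.
  14 = 4*3 + 2, so a_3 = 4.
  3 = 1*2 + 1, so a_4 = 1.
  2 = 2*1 + 0, so a_5 = 2.
The remainder reaches 0 after 6 divisions, so the expansion has 6 partial quotients, read off in order.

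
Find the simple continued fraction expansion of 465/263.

[1; 1, 3, 3, 4, 1, 3]

Run the Euclidean algorithm on 465 and 263; the successive quotients are the partial quotients a_0, a_1, ... (each step inverts the fractional part left over by the previous one):
  465 = 1*263 + 202, so a_0 = 1.
  263 = 1*202 + 61, so a_1 = 1.
  202 = 3*61 + 19, so a_2 = 3.
  61 = 3*19 + 4, so a_3 = 3.
  19 = 4*4 + 3, so a_4 = 4.
  4 = 1*3 + 1, so a_5 = 1.
  3 = 3*1 + 0, so a_6 = 3.
The remainder reaches 0 after 7 divisions, so the expansion has 7 partial quotients, read off in order.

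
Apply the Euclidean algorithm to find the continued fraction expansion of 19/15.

[1; 3, 1, 3]

Run the Euclidean algorithm on 19 and 15; the successive quotients are the partial quotients a_0, a_1, ... (each step inverts the fractional part left over by the previous one):
  19 = 1*15 + 4, so a_0 = 1.
  15 = 3*4 + 3, so a_1 = 3.
  4 = 1*3 + 1, so a_2 = 1.
  3 = 3*1 + 0, so a_3 = 3.
The remainder reaches 0 after 4 divisions, so the expansion has 4 partial quotients, read off in order.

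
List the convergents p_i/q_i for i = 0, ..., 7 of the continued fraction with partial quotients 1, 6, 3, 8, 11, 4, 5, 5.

1/1, 7/6, 22/19, 183/158, 2035/1757, 8323/7186, 43650/37687, 226573/195621

Using the convergent recurrence p_i = a_i*p_{i-1} + p_{i-2}, q_i = a_i*q_{i-1} + q_{i-2} with p_{-2}=0, p_{-1}=1, q_{-2}=1, q_{-1}=0:
  i=0: a_0=1, p_0 = 1*1 + 0 = 1, q_0 = 1*0 + 1 = 1.
  i=1: a_1=6, p_1 = 6*1 + 1 = 7, q_1 = 6*1 + 0 = 6.
  i=2: a_2=3, p_2 = 3*7 + 1 = 22, q_2 = 3*6 + 1 = 19.
  i=3: a_3=8, p_3 = 8*22 + 7 = 183, q_3 = 8*19 + 6 = 158.
  i=4: a_4=11, p_4 = 11*183 + 22 = 2035, q_4 = 11*158 + 19 = 1757.
  i=5: a_5=4, p_5 = 4*2035 + 183 = 8323, q_5 = 4*1757 + 158 = 7186.
  i=6: a_6=5, p_6 = 5*8323 + 2035 = 43650, q_6 = 5*7186 + 1757 = 37687.
  i=7: a_7=5, p_7 = 5*43650 + 8323 = 226573, q_7 = 5*37687 + 7186 = 195621.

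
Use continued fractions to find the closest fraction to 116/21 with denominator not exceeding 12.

Expand x = 116/21 as a continued fraction with the Euclidean algorithm:
  116 = 5*21 + 11, so a_0 = 5.
  21 = 1*11 + 10, so a_1 = 1.
  11 = 1*10 + 1, so a_2 = 1.
  10 = 10*1 + 0, so a_3 = 10.
so x = [5; 1, 1, 10].
Convergents (p_i = a_i*p_{i-1} + p_{i-2}, q_i = a_i*q_{i-1} + q_{i-2} with p_{-2}=0, p_{-1}=1, q_{-2}=1, q_{-1}=0), until the denominator exceeds 12:
  i=0: a_0=5, p_0 = 5*1 + 0 = 5, q_0 = 5*0 + 1 = 1.
  i=1: a_1=1, p_1 = 1*5 + 1 = 6, q_1 = 1*1 + 0 = 1.
  i=2: a_2=1, p_2 = 1*6 + 5 = 11, q_2 = 1*1 + 1 = 2.
  i=3: a_3=10, p_3 = 10*11 + 6 = 116, q_3 = 10*2 + 1 = 21.
q_3 = 21 > 12, so the last convergent with denominator <= 12 is p_2/q_2 = 11/2.
The closest fraction with denominator <= 12 is either p_2/q_2 or the intermediate fraction (k*p_2 + p_1)/(k*q_2 + q_1) with the largest k >= 1 whose denominator stays <= 12; these approach x as k grows, and every other convergent or intermediate fraction in range is farther away.
Largest k: floor((12 - q_1)/q_2) = floor((12 - 1)/2) = 5.
That gives (5*11 + 6)/(5*2 + 1) = 61/11.
Compare the errors: |x - 11/2| = |116*2 - 11*21|/(21*2) = 1/42, and |x - 61/11| = |116*11 - 61*21|/(21*11) = 5/231.
Cross-multiplying, 5*42 = 210 < 231 = 1*231, so 5/231 is smaller: the intermediate fraction 61/11 is closer to x than 11/2.

61/11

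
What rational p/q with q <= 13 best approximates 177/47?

49/13

Expand x = 177/47 as a continued fraction with the Euclidean algorithm:
  177 = 3*47 + 36, so a_0 = 3.
  47 = 1*36 + 11, so a_1 = 1.
  36 = 3*11 + 3, so a_2 = 3.
  11 = 3*3 + 2, so a_3 = 3.
  3 = 1*2 + 1, so a_4 = 1.
  2 = 2*1 + 0, so a_5 = 2.
so x = [3; 1, 3, 3, 1, 2].
Convergents (p_i = a_i*p_{i-1} + p_{i-2}, q_i = a_i*q_{i-1} + q_{i-2} with p_{-2}=0, p_{-1}=1, q_{-2}=1, q_{-1}=0), until the denominator exceeds 13:
  i=0: a_0=3, p_0 = 3*1 + 0 = 3, q_0 = 3*0 + 1 = 1.
  i=1: a_1=1, p_1 = 1*3 + 1 = 4, q_1 = 1*1 + 0 = 1.
  i=2: a_2=3, p_2 = 3*4 + 3 = 15, q_2 = 3*1 + 1 = 4.
  i=3: a_3=3, p_3 = 3*15 + 4 = 49, q_3 = 3*4 + 1 = 13.
  i=4: a_4=1, p_4 = 1*49 + 15 = 64, q_4 = 1*13 + 4 = 17.
q_4 = 17 > 13, so the last convergent with denominator <= 13 is p_3/q_3 = 49/13.
The closest fraction with denominator <= 13 is either p_3/q_3 or the intermediate fraction (k*p_3 + p_2)/(k*q_3 + q_2) with the largest k >= 1 whose denominator stays <= 13; these approach x as k grows, and every other convergent or intermediate fraction in range is farther away.
Largest k: floor((13 - q_2)/q_3) = floor((13 - 4)/13) = 0.
Since k = 0, no intermediate fraction beyond p_3/q_3 has denominator <= 13, so the convergent 49/13 is the closest (its error is |177*13 - 49*47|/(47*13) = 2/611).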